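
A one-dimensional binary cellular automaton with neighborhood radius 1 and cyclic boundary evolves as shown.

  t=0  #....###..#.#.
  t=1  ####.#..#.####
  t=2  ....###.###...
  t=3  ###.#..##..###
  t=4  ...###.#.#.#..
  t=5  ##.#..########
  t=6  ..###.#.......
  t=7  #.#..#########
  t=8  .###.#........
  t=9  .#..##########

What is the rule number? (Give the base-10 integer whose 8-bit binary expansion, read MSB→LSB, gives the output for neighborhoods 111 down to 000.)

61

  ###|.  b7=0 t=0,i=6
  ##.|.  b6=0 t=0,i=7
  #.#|#  b5=1 t=0,i=11
  #..|#  b4=1 t=0,i=1
  .##|#  b3=1 t=0,i=5
  .#.|#  b2=1 t=0,i=0
  ..#|.  b1=0 t=0,i=4
  ...|#  b0=1 t=0,i=2
  bits 00111101 = 61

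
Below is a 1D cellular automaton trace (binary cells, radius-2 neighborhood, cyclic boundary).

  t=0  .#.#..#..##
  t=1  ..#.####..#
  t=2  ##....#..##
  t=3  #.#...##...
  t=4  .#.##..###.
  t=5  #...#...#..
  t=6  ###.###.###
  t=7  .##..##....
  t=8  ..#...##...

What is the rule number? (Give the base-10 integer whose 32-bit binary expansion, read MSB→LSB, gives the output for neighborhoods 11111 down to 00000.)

1627813648

  ##### -> .   bit 31 = 0  t=6,i=0
  ####. -> #   bit 30 = 1  t=1,i=6
  ###.# -> #   bit 29 = 1  t=6,i=2
  ###.. -> .   bit 28 = 0  t=1,i=7
  ##.## -> .   bit 27 = 0  t=6,i=3
  ##.#. -> .   bit 26 = 0  t=0,i=0
  ##..# -> .   bit 25 = 0  t=1,i=8
  ##... -> #   bit 24 = 1  t=2,i=2
  #.### -> .   bit 23 = 0  t=1,i=4
  #.##. -> .   bit 22 = 0  t=4,i=3
  #.#.# -> .   bit 21 = 0  t=0,i=1
  #.#.. -> .   bit 20 = 0  t=0,i=3
  #..## -> .   bit 19 = 0  t=0,i=8
  #..#. -> #   bit 18 = 1  t=0,i=5
  #...# -> #   bit 17 = 1  t=3,i=4
  #.... -> .   bit 16 = 0  t=2,i=3
  .#### -> .   bit 15 = 0  t=1,i=5
  .###. -> #   bit 14 = 1  t=4,i=8
  .##.# -> #   bit 13 = 1  t=0,i=10
  .##.. -> #   bit 12 = 1  t=3,i=7
  .#.## -> .   bit 11 = 0  t=1,i=3
  .#.#. -> #   bit 10 = 1  t=0,i=2
  .#..# -> #   bit 9 = 1  t=0,i=4
  .#... -> #   bit 8 = 1  t=3,i=3
  ..### -> .   bit 7 = 0  t=2,i=9
  ..##. -> .   bit 6 = 0  t=0,i=9
  ..#.# -> .   bit 5 = 0  t=1,i=2
  ..#.. -> #   bit 4 = 1  t=0,i=6
  ...## -> .   bit 3 = 0  t=3,i=5
  ...#. -> .   bit 2 = 0  t=2,i=5
  ....# -> .   bit 1 = 0  t=2,i=4
  ..... -> .   bit 0 = 0  t=7,i=9
  bits 01100001000001100111011100010000 = 1627813648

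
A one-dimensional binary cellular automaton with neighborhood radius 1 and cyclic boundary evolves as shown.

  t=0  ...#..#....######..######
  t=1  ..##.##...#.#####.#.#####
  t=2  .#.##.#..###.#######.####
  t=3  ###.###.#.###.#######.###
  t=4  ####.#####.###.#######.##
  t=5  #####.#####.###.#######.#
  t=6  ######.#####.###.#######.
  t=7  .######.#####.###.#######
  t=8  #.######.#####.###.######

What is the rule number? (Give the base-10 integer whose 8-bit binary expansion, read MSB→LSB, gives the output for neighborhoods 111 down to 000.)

  ###|#  b7=1 t=0,i=12
  ##.|#  b6=1 t=0,i=16
  #.#|#  b5=1 t=1,i=4
  #..|.  b4=0 t=0,i=0
  .##|.  b3=0 t=0,i=11
  .#.|#  b2=1 t=0,i=3
  ..#|#  b1=1 t=0,i=2
  ...|.  b0=0 t=0,i=1
  bits 11100110 = 230

230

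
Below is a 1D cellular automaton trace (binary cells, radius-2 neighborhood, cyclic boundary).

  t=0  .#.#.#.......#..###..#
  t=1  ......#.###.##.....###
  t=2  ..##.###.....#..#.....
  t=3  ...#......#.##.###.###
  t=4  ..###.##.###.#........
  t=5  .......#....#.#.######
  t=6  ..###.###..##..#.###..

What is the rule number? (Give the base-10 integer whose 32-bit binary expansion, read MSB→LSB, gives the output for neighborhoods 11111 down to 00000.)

  ##### -> #   bit 31 = 1  t=5,i=18
  ####. -> .   bit 30 = 0  t=5,i=20
  ###.# -> .   bit 29 = 0  t=1,i=10
  ###.. -> .   bit 28 = 0  t=0,i=18
  ##.## -> .   bit 27 = 0  t=1,i=11
  ##.#. -> #   bit 26 = 1  t=4,i=12
  ##..# -> #   bit 25 = 1  t=0,i=19
  ##... -> .   bit 24 = 0  t=1,i=0
  #.### -> .   bit 23 = 0  t=1,i=8
  #.##. -> .   bit 22 = 0  t=1,i=12
  #.#.# -> .   bit 21 = 0  t=0,i=1
  #.#.. -> .   bit 20 = 0  t=0,i=5
  #..## -> .   bit 19 = 0  t=0,i=15
  #..#. -> #   bit 18 = 1  t=0,i=20
  #...# -> .   bit 17 = 0  t=3,i=1
  #.... -> .   bit 16 = 0  t=0,i=7
  .#### -> #   bit 15 = 1  t=5,i=17
  .###. -> .   bit 14 = 0  t=0,i=17
  .##.# -> #   bit 13 = 1  t=2,i=3
  .##.. -> #   bit 12 = 1  t=1,i=13
  .#.## -> #   bit 11 = 1  t=1,i=7
  .#.#. -> .   bit 10 = 0  t=0,i=0
  .#..# -> .   bit 9 = 0  t=0,i=14
  .#... -> #   bit 8 = 1  t=0,i=6
  ..### -> .   bit 7 = 0  t=0,i=16
  ..##. -> .   bit 6 = 0  t=2,i=2
  ..#.# -> #   bit 5 = 1  t=0,i=21
  ..#.. -> #   bit 4 = 1  t=0,i=13
  ...## -> .   bit 3 = 0  t=1,i=18
  ...#. -> #   bit 2 = 1  t=0,i=12
  ....# -> .   bit 1 = 0  t=0,i=11
  ..... -> #   bit 0 = 1  t=0,i=8
  bits 10000110000001001011100100110101 = 2248456501

2248456501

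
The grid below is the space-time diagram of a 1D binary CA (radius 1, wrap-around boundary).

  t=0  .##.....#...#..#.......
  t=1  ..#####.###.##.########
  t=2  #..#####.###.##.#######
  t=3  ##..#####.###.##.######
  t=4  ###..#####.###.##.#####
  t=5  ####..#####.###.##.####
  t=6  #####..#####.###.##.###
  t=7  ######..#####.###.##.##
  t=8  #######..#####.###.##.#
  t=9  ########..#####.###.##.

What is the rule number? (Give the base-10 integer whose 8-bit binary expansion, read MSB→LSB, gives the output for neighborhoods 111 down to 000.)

245

  ### -> #   bit 7 = 1  t=1,i=3
  ##. -> #   bit 6 = 1  t=0,i=2
  #.# -> #   bit 5 = 1  t=1,i=7
  #.. -> #   bit 4 = 1  t=0,i=3
  .## -> .   bit 3 = 0  t=0,i=1
  .#. -> #   bit 2 = 1  t=0,i=8
  ..# -> .   bit 1 = 0  t=0,i=0
  ... -> #   bit 0 = 1  t=0,i=4
  bits 11110101 = 245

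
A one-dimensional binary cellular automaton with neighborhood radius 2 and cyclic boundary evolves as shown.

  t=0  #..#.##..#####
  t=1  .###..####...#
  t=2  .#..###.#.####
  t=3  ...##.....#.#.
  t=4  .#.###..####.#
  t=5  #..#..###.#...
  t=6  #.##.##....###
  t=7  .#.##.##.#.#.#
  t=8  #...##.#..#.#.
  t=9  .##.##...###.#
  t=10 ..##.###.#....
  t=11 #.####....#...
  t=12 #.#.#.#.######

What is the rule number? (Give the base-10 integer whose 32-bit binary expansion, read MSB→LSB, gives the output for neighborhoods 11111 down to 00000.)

1267611126

  nb #####: next=.  (t=0,i=11, bit31=0)
  nb ####.: next=#  (t=0,i=13, bit30=1)
  nb ###.#: next=.  (t=2,i=6, bit29=0)
  nb ###..: next=.  (t=0,i=0, bit28=0)
  nb ##.##: next=#  (t=6,i=1, bit27=1)
  nb ##.#.: next=.  (t=2,i=0, bit26=0)
  nb ##..#: next=#  (t=0,i=1, bit25=1)
  nb ##...: next=#  (t=1,i=10, bit24=1)
  nb #.###: next=#  (t=1,i=1, bit23=1)
  nb #.##.: next=.  (t=0,i=5, bit22=0)
  nb #.#.#: next=.  (t=2,i=8, bit21=0)
  nb #.#..: next=.  (t=2,i=1, bit20=0)
  nb #..##: next=#  (t=0,i=8, bit19=1)
  nb #..#.: next=#  (t=0,i=2, bit18=1)
  nb #...#: next=#  (t=1,i=11, bit17=1)
  nb #....: next=.  (t=3,i=0, bit16=0)
  nb .####: next=.  (t=0,i=10, bit15=0)
  nb .###.: next=.  (t=1,i=2, bit14=0)
  nb .##.#: next=#  (t=6,i=3, bit13=1)
  nb .##..: next=#  (t=0,i=6, bit12=1)
  nb .#.##: next=.  (t=0,i=4, bit11=0)
  nb .#.#.: next=#  (t=3,i=11, bit10=1)
  nb .#..#: next=.  (t=2,i=2, bit9=0)
  nb .#...: next=#  (t=3,i=13, bit8=1)
  nb ..###: next=#  (t=0,i=9, bit7=1)
  nb ..##.: next=#  (t=3,i=3, bit6=1)
  nb ..#.#: next=#  (t=0,i=3, bit5=1)
  nb ..#..: next=#  (t=5,i=0, bit4=1)
  nb ...##: next=.  (t=3,i=2, bit3=0)
  nb ...#.: next=#  (t=1,i=12, bit2=1)
  nb ....#: next=#  (t=3,i=1, bit1=1)
  nb .....: next=.  (t=3,i=7, bit0=0)
  bits 01001011100011100011010111110110 = 1267611126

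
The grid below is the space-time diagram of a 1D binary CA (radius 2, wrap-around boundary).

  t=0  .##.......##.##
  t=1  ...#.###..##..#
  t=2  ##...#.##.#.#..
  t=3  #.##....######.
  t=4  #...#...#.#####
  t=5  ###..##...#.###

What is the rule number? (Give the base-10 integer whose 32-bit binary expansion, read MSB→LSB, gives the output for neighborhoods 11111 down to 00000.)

  nb #####: next=#  (t=3,i=10, bit31=1)
  nb ####.: next=#  (t=3,i=12, bit30=1)
  nb ###.#: next=#  (t=3,i=13, bit29=1)
  nb ###..: next=#  (t=1,i=7, bit28=1)
  nb ##.##: next=.  (t=0,i=0, bit27=0)
  nb ##.#.: next=#  (t=2,i=9, bit26=1)
  nb ##..#: next=#  (t=1,i=8, bit25=1)
  nb ##...: next=#  (t=0,i=3, bit24=1)
  nb #.###: next=#  (t=1,i=5, bit23=1)
  nb #.##.: next=.  (t=0,i=1, bit22=0)
  nb #.#.#: next=#  (t=2,i=10, bit21=1)
  nb #.#..: next=#  (t=2,i=12, bit20=1)
  nb #..##: next=.  (t=1,i=9, bit19=0)
  nb #..#.: next=.  (t=1,i=13, bit18=0)
  nb #...#: next=#  (t=1,i=1, bit17=1)
  nb #....: next=.  (t=0,i=4, bit16=0)
  nb .####: next=.  (t=3,i=9, bit15=0)
  nb .###.: next=.  (t=1,i=6, bit14=0)
  nb .##.#: next=#  (t=0,i=11, bit13=1)
  nb .##..: next=.  (t=0,i=2, bit12=0)
  nb .#.##: next=.  (t=1,i=4, bit11=0)
  nb .#.#.: next=#  (t=2,i=11, bit10=1)
  nb .#..#: next=#  (t=2,i=13, bit9=1)
  nb .#...: next=#  (t=1,i=0, bit8=1)
  nb ..###: next=#  (t=3,i=8, bit7=1)
  nb ..##.: next=#  (t=0,i=10, bit6=1)
  nb ..#.#: next=.  (t=1,i=3, bit5=0)
  nb ..#..: next=.  (t=1,i=14, bit4=0)
  nb ...##: next=.  (t=0,i=9, bit3=0)
  nb ...#.: next=.  (t=1,i=2, bit2=0)
  nb ....#: next=.  (t=0,i=8, bit1=0)
  nb .....: next=#  (t=0,i=5, bit0=1)
  bits 11110111101100100010011111000001 = 4155647937

4155647937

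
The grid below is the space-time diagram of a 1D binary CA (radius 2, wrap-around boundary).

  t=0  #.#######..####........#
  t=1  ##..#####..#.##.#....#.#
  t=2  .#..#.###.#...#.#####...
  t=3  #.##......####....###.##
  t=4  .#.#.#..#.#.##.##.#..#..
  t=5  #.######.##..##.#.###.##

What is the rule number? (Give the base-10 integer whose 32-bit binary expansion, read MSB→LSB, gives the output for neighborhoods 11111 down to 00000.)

3627497414

  #####|#  b31=1 t=0,i=4
  ####.|#  b30=1 t=0,i=7
  ###.#|.  b29=0 t=2,i=8
  ###..|#  b28=1 t=0,i=8
  ##.##|#  b27=1 t=0,i=1
  ##.#.|.  b26=0 t=1,i=15
  ##..#|.  b25=0 t=0,i=9
  ##...|.  b24=0 t=0,i=15
  #.###|.  b23=0 t=0,i=2
  #.##.|.  b22=0 t=1,i=13
  #.#.#|#  b21=1 t=4,i=3
  #.#..|#  b20=1 t=1,i=16
  #..##|.  b19=0 t=0,i=10
  #..#.|#  b18=1 t=1,i=10
  #...#|#  b17=1 t=2,i=12
  #....|#  b16=1 t=0,i=16
  .####|.  b15=0 t=0,i=3
  .###.|.  b14=0 t=1,i=0
  .##.#|#  b13=1 t=0,i=0
  .##..|#  b12=1 t=3,i=3
  .#.##|.  b11=0 t=1,i=12
  .#.#.|#  b10=1 t=4,i=2
  .#..#|#  b9=1 t=2,i=2
  .#...|#  b8=1 t=1,i=17
  ..###|#  b7=1 t=0,i=11
  ..##.|#  b6=1 t=0,i=23
  ..#.#|.  b5=0 t=1,i=11
  ..#..|.  b4=0 t=2,i=1
  ...##|.  b3=0 t=0,i=22
  ...#.|#  b2=1 t=1,i=20
  ....#|#  b1=1 t=0,i=21
  .....|.  b0=0 t=0,i=17
  bits 11011000001101110011011111000110 = 3627497414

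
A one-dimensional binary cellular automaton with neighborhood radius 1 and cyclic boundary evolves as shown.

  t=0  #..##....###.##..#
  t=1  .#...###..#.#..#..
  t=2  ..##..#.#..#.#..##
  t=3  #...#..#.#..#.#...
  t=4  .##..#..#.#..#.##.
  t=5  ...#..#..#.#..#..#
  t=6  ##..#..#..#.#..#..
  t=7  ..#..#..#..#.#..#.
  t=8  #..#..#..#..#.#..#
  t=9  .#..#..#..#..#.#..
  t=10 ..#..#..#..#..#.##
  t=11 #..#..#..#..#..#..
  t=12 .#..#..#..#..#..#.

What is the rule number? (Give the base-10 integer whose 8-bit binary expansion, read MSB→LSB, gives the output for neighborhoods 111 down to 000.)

  nb ###: next=#  (t=0,i=10, bit7=1)
  nb ##.: next=.  (t=0,i=0, bit6=0)
  nb #.#: next=#  (t=0,i=12, bit5=1)
  nb #..: next=#  (t=0,i=1, bit4=1)
  nb .##: next=.  (t=0,i=3, bit3=0)
  nb .#.: next=.  (t=1,i=1, bit2=0)
  nb ..#: next=.  (t=0,i=2, bit1=0)
  nb ...: next=#  (t=0,i=6, bit0=1)
  bits 10110001 = 177

177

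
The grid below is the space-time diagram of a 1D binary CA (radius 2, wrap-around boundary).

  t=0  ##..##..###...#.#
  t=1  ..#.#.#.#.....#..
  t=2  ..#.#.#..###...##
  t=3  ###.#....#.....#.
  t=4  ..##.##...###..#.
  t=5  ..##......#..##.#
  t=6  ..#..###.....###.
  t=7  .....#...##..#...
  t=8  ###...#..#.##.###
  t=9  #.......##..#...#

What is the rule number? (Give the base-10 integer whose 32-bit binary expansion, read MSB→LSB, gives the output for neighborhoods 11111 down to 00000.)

2787451361

  ##### -> #   bit 31 = 1  t=8,i=0
  ####. -> .   bit 30 = 0  t=8,i=1
  ###.# -> #   bit 29 = 1  t=3,i=2
  ###.. -> .   bit 28 = 0  t=0,i=1
  ##.## -> .   bit 27 = 0  t=4,i=4
  ##.#. -> #   bit 26 = 1  t=3,i=3
  ##..# -> #   bit 25 = 1  t=0,i=2
  ##... -> .   bit 24 = 0  t=0,i=11
  #.### -> .   bit 23 = 0  t=0,i=16
  #.##. -> .   bit 22 = 0  t=4,i=5
  #.#.# -> #   bit 21 = 1  t=1,i=4
  #.#.. -> .   bit 20 = 0  t=1,i=8
  #..## -> .   bit 19 = 0  t=0,i=3
  #..#. -> #   bit 18 = 1  t=2,i=1
  #...# -> .   bit 17 = 0  t=0,i=12
  #.... -> #   bit 16 = 1  t=1,i=10
  .#### -> .   bit 15 = 0  t=8,i=15
  .###. -> .   bit 14 = 0  t=0,i=0
  .##.# -> #   bit 13 = 1  t=4,i=3
  .##.. -> .   bit 12 = 0  t=0,i=5
  .#.## -> .   bit 11 = 0  t=0,i=15
  .#.#. -> .   bit 10 = 0  t=1,i=3
  .#..# -> .   bit 9 = 0  t=2,i=7
  .#... -> #   bit 8 = 1  t=1,i=9
  ..### -> #   bit 7 = 1  t=0,i=8
  ..##. -> #   bit 6 = 1  t=0,i=4
  ..#.# -> #   bit 5 = 1  t=0,i=14
  ..#.. -> .   bit 4 = 0  t=1,i=14
  ...## -> .   bit 3 = 0  t=2,i=14
  ...#. -> .   bit 2 = 0  t=0,i=13
  ....# -> .   bit 1 = 0  t=1,i=0
  ..... -> #   bit 0 = 1  t=1,i=11
  bits 10100110001001010010000111100001 = 2787451361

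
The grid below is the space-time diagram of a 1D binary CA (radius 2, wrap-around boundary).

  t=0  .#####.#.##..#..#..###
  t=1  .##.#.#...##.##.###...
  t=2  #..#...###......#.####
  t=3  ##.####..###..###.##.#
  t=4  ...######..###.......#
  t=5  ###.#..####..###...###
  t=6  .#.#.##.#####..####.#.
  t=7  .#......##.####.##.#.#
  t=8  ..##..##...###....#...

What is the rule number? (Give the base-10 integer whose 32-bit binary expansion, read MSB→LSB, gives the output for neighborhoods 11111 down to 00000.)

1468764990

  #####|.  b31=0 t=0,i=3
  ####.|#  b30=1 t=0,i=4
  ###.#|.  b29=0 t=0,i=5
  ###..|#  b28=1 t=1,i=18
  ##.##|.  b27=0 t=0,i=0
  ##.#.|#  b26=1 t=0,i=6
  ##..#|#  b25=1 t=0,i=11
  ##...|#  b24=1 t=1,i=19
  #.###|#  b23=1 t=0,i=1
  #.##.|.  b22=0 t=0,i=9
  #.#.#|.  b21=0 t=0,i=7
  #.#..|.  b20=0 t=1,i=6
  #..##|#  b19=1 t=0,i=18
  #..#.|.  b18=0 t=0,i=12
  #...#|#  b17=1 t=1,i=8
  #....|#  b16=1 t=1,i=20
  .####|#  b15=1 t=0,i=2
  .###.|.  b14=0 t=0,i=20
  .##.#|.  b13=0 t=1,i=2
  .##..|#  b12=1 t=0,i=10
  .#.##|.  b11=0 t=0,i=8
  .#.#.|.  b10=0 t=1,i=5
  .#..#|#  b9=1 t=0,i=14
  .#...|#  b8=1 t=1,i=7
  ..###|.  b7=0 t=0,i=19
  ..##.|.  b6=0 t=1,i=1
  ..#.#|#  b5=1 t=2,i=16
  ..#..|#  b4=1 t=0,i=13
  ...##|#  b3=1 t=1,i=0
  ...#.|#  b2=1 t=2,i=15
  ....#|#  b1=1 t=1,i=21
  .....|.  b0=0 t=2,i=12
  bits 01010111100010111001001100111110 = 1468764990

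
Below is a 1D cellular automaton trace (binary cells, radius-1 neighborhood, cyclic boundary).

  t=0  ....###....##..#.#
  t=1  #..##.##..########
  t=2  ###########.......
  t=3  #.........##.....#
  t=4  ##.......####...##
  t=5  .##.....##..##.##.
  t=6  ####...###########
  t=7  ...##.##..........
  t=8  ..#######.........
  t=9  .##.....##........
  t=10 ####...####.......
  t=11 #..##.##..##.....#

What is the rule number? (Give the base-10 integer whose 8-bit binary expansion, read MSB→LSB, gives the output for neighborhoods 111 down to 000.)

126

  ###|.  b7=0 t=0,i=5
  ##.|#  b6=1 t=0,i=6
  #.#|#  b5=1 t=0,i=16
  #..|#  b4=1 t=0,i=0
  .##|#  b3=1 t=0,i=4
  .#.|#  b2=1 t=0,i=15
  ..#|#  b1=1 t=0,i=3
  ...|.  b0=0 t=0,i=1
  bits 01111110 = 126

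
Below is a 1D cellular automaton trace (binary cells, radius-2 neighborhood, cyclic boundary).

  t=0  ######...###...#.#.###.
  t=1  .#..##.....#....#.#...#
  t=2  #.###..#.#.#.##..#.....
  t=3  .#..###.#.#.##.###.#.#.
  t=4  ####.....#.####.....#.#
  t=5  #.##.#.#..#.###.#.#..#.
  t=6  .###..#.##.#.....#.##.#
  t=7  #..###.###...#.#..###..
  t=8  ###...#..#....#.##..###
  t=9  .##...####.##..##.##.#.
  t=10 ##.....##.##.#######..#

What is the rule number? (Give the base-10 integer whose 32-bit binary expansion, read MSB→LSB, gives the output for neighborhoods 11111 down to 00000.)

1515040338

  nb #####: next=.  (t=0,i=2, bit31=0)
  nb ####.: next=#  (t=0,i=4, bit30=1)
  nb ###.#: next=.  (t=0,i=21, bit29=0)
  nb ###..: next=#  (t=0,i=5, bit28=1)
  nb ##.##: next=#  (t=0,i=22, bit27=1)
  nb ##.#.: next=.  (t=3,i=7, bit26=0)
  nb ##..#: next=#  (t=2,i=5, bit25=1)
  nb ##...: next=.  (t=0,i=6, bit24=0)
  nb #.###: next=.  (t=0,i=0, bit23=0)
  nb #.##.: next=#  (t=2,i=13, bit22=1)
  nb #.#.#: next=.  (t=0,i=17, bit21=0)
  nb #.#..: next=.  (t=1,i=1, bit20=0)
  nb #..##: next=#  (t=1,i=3, bit19=1)
  nb #..#.: next=#  (t=2,i=6, bit18=1)
  nb #...#: next=.  (t=0,i=7, bit17=0)
  nb #....: next=#  (t=1,i=7, bit16=1)
  nb .####: next=#  (t=0,i=1, bit15=1)
  nb .###.: next=.  (t=0,i=10, bit14=0)
  nb .##.#: next=#  (t=3,i=13, bit13=1)
  nb .##..: next=.  (t=1,i=5, bit12=0)
  nb .#.##: next=#  (t=0,i=18, bit11=1)
  nb .#.#.: next=#  (t=0,i=16, bit10=1)
  nb .#..#: next=#  (t=1,i=2, bit9=1)
  nb .#...: next=.  (t=1,i=12, bit8=0)
  nb ..###: next=.  (t=0,i=9, bit7=0)
  nb ..##.: next=#  (t=1,i=4, bit6=1)
  nb ..#.#: next=.  (t=0,i=15, bit5=0)
  nb ..#..: next=#  (t=1,i=11, bit4=1)
  nb ...##: next=.  (t=0,i=8, bit3=0)
  nb ...#.: next=.  (t=0,i=14, bit2=0)
  nb ....#: next=#  (t=1,i=9, bit1=1)
  nb .....: next=.  (t=1,i=8, bit0=0)
  bits 01011010010011011010111001010010 = 1515040338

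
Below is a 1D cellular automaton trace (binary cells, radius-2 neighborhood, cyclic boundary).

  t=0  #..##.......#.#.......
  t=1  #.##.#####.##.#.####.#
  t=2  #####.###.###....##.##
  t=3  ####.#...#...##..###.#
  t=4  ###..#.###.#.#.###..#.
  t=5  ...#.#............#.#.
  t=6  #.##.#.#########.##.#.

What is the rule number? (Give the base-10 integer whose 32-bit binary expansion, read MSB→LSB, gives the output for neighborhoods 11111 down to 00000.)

  #####|#  b31=1 t=1,i=7
  ####.|#  b30=1 t=1,i=8
  ###.#|.  b29=0 t=1,i=9
  ###..|.  b28=0 t=2,i=12
  ##.##|#  b27=1 t=1,i=1
  ##.#.|.  b26=0 t=1,i=13
  ##..#|#  b25=1 t=3,i=15
  ##...|#  b24=1 t=0,i=5
  #.###|.  b23=0 t=1,i=5
  #.##.|#  b22=1 t=1,i=2
  #.#.#|.  b21=0 t=1,i=14
  #.#..|#  b20=1 t=0,i=14
  #..##|#  b19=1 t=0,i=2
  #..#.|.  b18=0 t=4,i=4
  #...#|#  b17=1 t=3,i=7
  #....|#  b16=1 t=0,i=6
  .####|#  b15=1 t=1,i=6
  .###.|.  b14=0 t=2,i=7
  .##.#|#  b13=1 t=1,i=0
  .##..|.  b12=0 t=0,i=4
  .#.##|.  b11=0 t=1,i=15
  .#.#.|.  b10=0 t=0,i=13
  .#..#|.  b9=0 t=0,i=1
  .#...|.  b8=0 t=0,i=15
  ..###|#  b7=1 t=3,i=17
  ..##.|#  b6=1 t=0,i=3
  ..#.#|#  b5=1 t=0,i=12
  ..#..|#  b4=1 t=0,i=0
  ...##|.  b3=0 t=2,i=16
  ...#.|#  b2=1 t=0,i=11
  ....#|.  b1=0 t=0,i=10
  .....|#  b0=1 t=0,i=7
  bits 11001011010110111010000011110101 = 3411779829

3411779829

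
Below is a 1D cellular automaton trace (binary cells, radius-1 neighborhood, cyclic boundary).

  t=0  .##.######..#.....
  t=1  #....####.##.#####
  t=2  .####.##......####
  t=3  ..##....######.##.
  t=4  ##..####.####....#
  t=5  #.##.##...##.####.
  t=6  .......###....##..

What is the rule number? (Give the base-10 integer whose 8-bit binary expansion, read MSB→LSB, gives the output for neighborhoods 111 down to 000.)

  [7] ### => #  t=0,i=5
  [6] ##. => .  t=0,i=2
  [5] #.# => .  t=0,i=3
  [4] #.. => #  t=0,i=10
  [3] .## => .  t=0,i=1
  [2] .#. => .  t=0,i=12
  [1] ..# => #  t=0,i=0
  [0] ... => #  t=0,i=14
  bits 10010011 = 147

147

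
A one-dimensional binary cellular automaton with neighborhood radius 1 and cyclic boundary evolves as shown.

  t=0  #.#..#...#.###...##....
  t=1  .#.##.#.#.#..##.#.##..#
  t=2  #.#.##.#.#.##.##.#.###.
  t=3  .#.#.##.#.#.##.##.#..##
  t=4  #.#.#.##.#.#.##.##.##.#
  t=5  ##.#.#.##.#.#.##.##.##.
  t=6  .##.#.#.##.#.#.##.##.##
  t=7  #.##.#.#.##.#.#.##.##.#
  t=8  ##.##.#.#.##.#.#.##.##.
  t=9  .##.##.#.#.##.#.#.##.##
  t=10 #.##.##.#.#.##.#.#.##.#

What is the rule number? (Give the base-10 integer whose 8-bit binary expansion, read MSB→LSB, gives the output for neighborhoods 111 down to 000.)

114

  ### -> .   bit 7 = 0  t=0,i=12
  ##. -> #   bit 6 = 1  t=0,i=13
  #.# -> #   bit 5 = 1  t=0,i=1
  #.. -> #   bit 4 = 1  t=0,i=3
  .## -> .   bit 3 = 0  t=0,i=11
  .#. -> .   bit 2 = 0  t=0,i=0
  ..# -> #   bit 1 = 1  t=0,i=4
  ... -> .   bit 0 = 0  t=0,i=7
  bits 01110010 = 114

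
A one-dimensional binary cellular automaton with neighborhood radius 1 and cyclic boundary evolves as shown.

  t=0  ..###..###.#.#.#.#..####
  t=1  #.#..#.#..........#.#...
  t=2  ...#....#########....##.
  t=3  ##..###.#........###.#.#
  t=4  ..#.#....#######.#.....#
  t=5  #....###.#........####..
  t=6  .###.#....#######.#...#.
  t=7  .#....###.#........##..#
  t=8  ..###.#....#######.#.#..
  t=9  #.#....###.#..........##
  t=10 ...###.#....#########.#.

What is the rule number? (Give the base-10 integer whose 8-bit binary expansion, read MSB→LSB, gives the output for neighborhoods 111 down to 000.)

  ### -> .   bit 7 = 0  t=0,i=3
  ##. -> .   bit 6 = 0  t=0,i=4
  #.# -> .   bit 5 = 0  t=0,i=10
  #.. -> #   bit 4 = 1  t=0,i=0
  .## -> #   bit 3 = 1  t=0,i=2
  .#. -> .   bit 2 = 0  t=0,i=11
  ..# -> .   bit 1 = 0  t=0,i=1
  ... -> #   bit 0 = 1  t=1,i=9
  bits 00011001 = 25

25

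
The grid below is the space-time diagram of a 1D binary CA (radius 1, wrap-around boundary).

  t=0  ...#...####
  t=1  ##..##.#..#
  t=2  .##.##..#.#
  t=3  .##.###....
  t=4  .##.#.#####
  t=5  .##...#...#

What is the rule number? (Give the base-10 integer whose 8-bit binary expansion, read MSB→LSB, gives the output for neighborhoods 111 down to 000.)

89

  [7] ### => .  t=0,i=8
  [6] ##. => #  t=0,i=10
  [5] #.# => .  t=1,i=6
  [4] #.. => #  t=0,i=0
  [3] .## => #  t=0,i=7
  [2] .#. => .  t=0,i=3
  [1] ..# => .  t=0,i=2
  [0] ... => #  t=0,i=1
  bits 01011001 = 89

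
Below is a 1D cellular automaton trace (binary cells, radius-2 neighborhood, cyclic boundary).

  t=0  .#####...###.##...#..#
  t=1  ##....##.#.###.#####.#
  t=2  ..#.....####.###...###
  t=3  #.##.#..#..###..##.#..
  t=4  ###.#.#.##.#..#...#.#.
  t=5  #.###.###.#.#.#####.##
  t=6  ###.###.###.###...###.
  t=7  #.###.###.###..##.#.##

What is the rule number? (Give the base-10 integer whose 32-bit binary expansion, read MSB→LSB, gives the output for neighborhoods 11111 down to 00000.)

803343285

  nb #####: next=.  (t=0,i=3, bit31=0)
  nb ####.: next=.  (t=0,i=4, bit30=0)
  nb ###.#: next=#  (t=0,i=11, bit29=1)
  nb ###..: next=.  (t=0,i=5, bit28=0)
  nb ##.##: next=#  (t=0,i=12, bit27=1)
  nb ##.#.: next=#  (t=1,i=8, bit26=1)
  nb ##..#: next=#  (t=2,i=0, bit25=1)
  nb ##...: next=#  (t=0,i=6, bit24=1)
  nb #.###: next=#  (t=0,i=1, bit23=1)
  nb #.##.: next=#  (t=0,i=13, bit22=1)
  nb #.#.#: next=#  (t=1,i=9, bit21=1)
  nb #.#..: next=.  (t=3,i=5, bit20=0)
  nb #..##: next=.  (t=3,i=10, bit19=0)
  nb #..#.: next=.  (t=0,i=20, bit18=0)
  nb #...#: next=#  (t=0,i=7, bit17=1)
  nb #....: next=.  (t=1,i=3, bit16=0)
  nb .####: next=.  (t=0,i=2, bit15=0)
  nb .###.: next=.  (t=0,i=10, bit14=0)
  nb .##.#: next=.  (t=1,i=7, bit13=0)
  nb .##..: next=.  (t=0,i=14, bit12=0)
  nb .#.##: next=#  (t=0,i=0, bit11=1)
  nb .#.#.: next=.  (t=4,i=5, bit10=0)
  nb .#..#: next=#  (t=0,i=19, bit9=1)
  nb .#...: next=#  (t=2,i=3, bit8=1)
  nb ..###: next=#  (t=0,i=9, bit7=1)
  nb ..##.: next=.  (t=1,i=6, bit6=0)
  nb ..#.#: next=#  (t=0,i=21, bit5=1)
  nb ..#..: next=#  (t=0,i=18, bit4=1)
  nb ...##: next=.  (t=0,i=8, bit3=0)
  nb ...#.: next=#  (t=0,i=17, bit2=1)
  nb ....#: next=.  (t=1,i=4, bit1=0)
  nb .....: next=#  (t=2,i=5, bit0=1)
  bits 00101111111000100000101110110101 = 803343285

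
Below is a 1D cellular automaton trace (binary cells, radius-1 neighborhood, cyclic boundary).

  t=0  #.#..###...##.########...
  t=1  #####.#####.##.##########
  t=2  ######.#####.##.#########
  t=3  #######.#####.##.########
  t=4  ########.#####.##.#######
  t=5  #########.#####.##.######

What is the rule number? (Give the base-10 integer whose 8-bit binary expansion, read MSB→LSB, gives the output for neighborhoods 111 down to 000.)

247

  [7] ### => #  t=0,i=6
  [6] ##. => #  t=0,i=7
  [5] #.# => #  t=0,i=1
  [4] #.. => #  t=0,i=3
  [3] .## => .  t=0,i=5
  [2] .#. => #  t=0,i=0
  [1] ..# => #  t=0,i=4
  [0] ... => #  t=0,i=9
  bits 11110111 = 247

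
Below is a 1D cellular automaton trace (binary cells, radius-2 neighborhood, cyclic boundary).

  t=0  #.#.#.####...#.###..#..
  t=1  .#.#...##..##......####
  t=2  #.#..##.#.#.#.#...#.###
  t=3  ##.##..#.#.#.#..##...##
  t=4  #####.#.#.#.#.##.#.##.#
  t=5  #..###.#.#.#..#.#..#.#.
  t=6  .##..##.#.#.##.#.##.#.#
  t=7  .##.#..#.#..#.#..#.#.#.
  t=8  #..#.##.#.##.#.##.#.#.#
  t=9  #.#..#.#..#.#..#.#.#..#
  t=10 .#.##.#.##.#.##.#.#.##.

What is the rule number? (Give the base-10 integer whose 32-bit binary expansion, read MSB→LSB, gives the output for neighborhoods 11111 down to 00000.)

1817155100

  #####|.  b31=0 t=4,i=1
  ####.|#  b30=1 t=0,i=8
  ###.#|#  b29=1 t=1,i=22
  ###..|.  b28=0 t=0,i=9
  ##.##|#  b27=1 t=3,i=2
  ##.#.|#  b26=1 t=1,i=0
  ##..#|.  b25=0 t=0,i=18
  ##...|.  b24=0 t=0,i=10
  #.###|.  b23=0 t=0,i=6
  #.##.|#  b22=1 t=3,i=3
  #.#.#|.  b21=0 t=0,i=2
  #.#..|.  b20=0 t=1,i=3
  #..##|#  b19=1 t=1,i=10
  #..#.|#  b18=1 t=0,i=19
  #...#|#  b17=1 t=0,i=11
  #....|#  b16=1 t=1,i=14
  .####|#  b15=1 t=0,i=7
  .###.|.  b14=0 t=0,i=16
  .##.#|.  b13=0 t=2,i=6
  .##..|#  b12=1 t=1,i=8
  .#.##|.  b11=0 t=0,i=5
  .#.#.|#  b10=1 t=0,i=1
  .#..#|#  b9=1 t=0,i=21
  .#...|.  b8=0 t=1,i=4
  ..###|.  b7=0 t=1,i=19
  ..##.|.  b6=0 t=1,i=7
  ..#.#|.  b5=0 t=0,i=0
  ..#..|#  b4=1 t=0,i=20
  ...##|#  b3=1 t=1,i=6
  ...#.|#  b2=1 t=0,i=12
  ....#|.  b1=0 t=1,i=17
  .....|.  b0=0 t=1,i=15
  bits 01101100010011111001011000011100 = 1817155100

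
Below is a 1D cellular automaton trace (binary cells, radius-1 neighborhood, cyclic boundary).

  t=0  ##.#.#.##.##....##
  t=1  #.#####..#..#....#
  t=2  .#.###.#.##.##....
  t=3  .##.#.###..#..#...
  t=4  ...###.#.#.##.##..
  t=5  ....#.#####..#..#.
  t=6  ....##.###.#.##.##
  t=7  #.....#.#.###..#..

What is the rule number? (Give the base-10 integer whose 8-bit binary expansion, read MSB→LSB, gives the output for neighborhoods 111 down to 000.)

  nb ###: next=#  (t=0,i=0, bit7=1)
  nb ##.: next=.  (t=0,i=1, bit6=0)
  nb #.#: next=#  (t=0,i=2, bit5=1)
  nb #..: next=#  (t=0,i=12, bit4=1)
  nb .##: next=.  (t=0,i=7, bit3=0)
  nb .#.: next=#  (t=0,i=3, bit2=1)
  nb ..#: next=.  (t=0,i=15, bit1=0)
  nb ...: next=.  (t=0,i=13, bit0=0)
  bits 10110100 = 180

180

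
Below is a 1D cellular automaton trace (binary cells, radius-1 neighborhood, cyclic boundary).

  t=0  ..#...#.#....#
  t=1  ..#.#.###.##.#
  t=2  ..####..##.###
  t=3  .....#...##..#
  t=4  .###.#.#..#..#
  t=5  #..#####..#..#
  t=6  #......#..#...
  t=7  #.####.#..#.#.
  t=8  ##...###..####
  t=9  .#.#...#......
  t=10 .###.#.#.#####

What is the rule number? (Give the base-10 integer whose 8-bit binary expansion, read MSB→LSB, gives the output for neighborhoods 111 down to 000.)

  [7] ### => .  t=1,i=7
  [6] ##. => #  t=1,i=8
  [5] #.# => #  t=0,i=7
  [4] #.. => .  t=0,i=0
  [3] .## => .  t=1,i=6
  [2] .#. => #  t=0,i=2
  [1] ..# => .  t=0,i=1
  [0] ... => #  t=0,i=4
  bits 01100101 = 101

101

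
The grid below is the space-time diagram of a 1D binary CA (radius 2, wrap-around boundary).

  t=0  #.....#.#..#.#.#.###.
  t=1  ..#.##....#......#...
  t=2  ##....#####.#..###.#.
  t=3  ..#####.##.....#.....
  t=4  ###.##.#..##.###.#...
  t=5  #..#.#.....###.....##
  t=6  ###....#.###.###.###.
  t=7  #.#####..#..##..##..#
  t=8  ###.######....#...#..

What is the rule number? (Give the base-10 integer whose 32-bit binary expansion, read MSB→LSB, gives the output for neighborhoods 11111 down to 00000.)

  ##### -> #   bit 31 = 1  t=2,i=8
  ####. -> #   bit 30 = 1  t=2,i=9
  ###.# -> .   bit 29 = 0  t=0,i=19
  ###.. -> #   bit 28 = 1  t=5,i=0
  ##.## -> #   bit 27 = 1  t=3,i=7
  ##.#. -> .   bit 26 = 0  t=0,i=20
  ##..# -> #   bit 25 = 1  t=5,i=1
  ##... -> #   bit 24 = 1  t=1,i=6
  #.### -> #   bit 23 = 1  t=0,i=17
  #.##. -> .   bit 22 = 0  t=1,i=4
  #.#.# -> .   bit 21 = 0  t=0,i=13
  #.#.. -> .   bit 20 = 0  t=0,i=0
  #..## -> .   bit 19 = 0  t=2,i=14
  #..#. -> #   bit 18 = 1  t=0,i=10
  #...# -> #   bit 17 = 1  t=4,i=19
  #.... -> #   bit 16 = 1  t=0,i=2
  .#### -> .   bit 15 = 0  t=2,i=7
  .###. -> .   bit 14 = 0  t=0,i=18
  .##.# -> #   bit 13 = 1  t=4,i=5
  .##.. -> .   bit 12 = 0  t=1,i=5
  .#.## -> .   bit 11 = 0  t=0,i=16
  .#.#. -> .   bit 10 = 0  t=0,i=7
  .#..# -> .   bit 9 = 0  t=0,i=9
  .#... -> .   bit 8 = 0  t=0,i=1
  ..### -> #   bit 7 = 1  t=2,i=6
  ..##. -> .   bit 6 = 0  t=4,i=10
  ..#.# -> .   bit 5 = 0  t=0,i=6
  ..#.. -> #   bit 4 = 1  t=1,i=10
  ...## -> #   bit 3 = 1  t=2,i=5
  ...#. -> #   bit 2 = 1  t=0,i=5
  ....# -> #   bit 1 = 1  t=0,i=4
  ..... -> .   bit 0 = 0  t=0,i=3
  bits 11011011100001110010000010011110 = 3683066014

3683066014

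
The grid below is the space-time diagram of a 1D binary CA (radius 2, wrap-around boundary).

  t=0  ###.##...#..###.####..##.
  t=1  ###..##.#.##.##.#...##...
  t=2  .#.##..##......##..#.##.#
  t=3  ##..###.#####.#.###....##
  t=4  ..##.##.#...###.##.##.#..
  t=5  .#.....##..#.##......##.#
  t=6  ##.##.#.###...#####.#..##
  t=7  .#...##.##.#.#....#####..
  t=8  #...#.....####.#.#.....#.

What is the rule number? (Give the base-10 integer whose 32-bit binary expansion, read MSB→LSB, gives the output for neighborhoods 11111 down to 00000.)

666719757

  nb #####: next=.  (t=3,i=10, bit31=0)
  nb ####.: next=.  (t=0,i=18, bit30=0)
  nb ###.#: next=#  (t=0,i=2, bit29=1)
  nb ###..: next=.  (t=0,i=19, bit28=0)
  nb ##.##: next=.  (t=0,i=3, bit27=0)
  nb ##.#.: next=#  (t=1,i=7, bit26=1)
  nb ##..#: next=#  (t=0,i=20, bit25=1)
  nb ##...: next=#  (t=0,i=6, bit24=1)
  nb #.###: next=#  (t=0,i=0, bit23=1)
  nb #.##.: next=.  (t=0,i=4, bit22=0)
  nb #.#.#: next=#  (t=1,i=8, bit21=1)
  nb #.#..: next=#  (t=1,i=16, bit20=1)
  nb #..##: next=#  (t=0,i=11, bit19=1)
  nb #..#.: next=#  (t=2,i=18, bit18=1)
  nb #...#: next=.  (t=0,i=7, bit17=0)
  nb #....: next=#  (t=2,i=10, bit16=1)
  nb .####: next=.  (t=0,i=17, bit15=0)
  nb .###.: next=#  (t=0,i=1, bit14=1)
  nb .##.#: next=.  (t=0,i=23, bit13=0)
  nb .##..: next=#  (t=0,i=5, bit12=1)
  nb .#.##: next=.  (t=1,i=9, bit11=0)
  nb .#.#.: next=#  (t=2,i=0, bit10=1)
  nb .#..#: next=#  (t=0,i=10, bit9=1)
  nb .#...: next=.  (t=1,i=17, bit8=0)
  nb ..###: next=.  (t=0,i=12, bit7=0)
  nb ..##.: next=.  (t=0,i=22, bit6=0)
  nb ..#.#: next=.  (t=2,i=19, bit5=0)
  nb ..#..: next=.  (t=0,i=9, bit4=0)
  nb ...##: next=#  (t=1,i=19, bit3=1)
  nb ...#.: next=#  (t=0,i=8, bit2=1)
  nb ....#: next=.  (t=2,i=13, bit1=0)
  nb .....: next=#  (t=2,i=11, bit0=1)
  bits 00100111101111010101011000001101 = 666719757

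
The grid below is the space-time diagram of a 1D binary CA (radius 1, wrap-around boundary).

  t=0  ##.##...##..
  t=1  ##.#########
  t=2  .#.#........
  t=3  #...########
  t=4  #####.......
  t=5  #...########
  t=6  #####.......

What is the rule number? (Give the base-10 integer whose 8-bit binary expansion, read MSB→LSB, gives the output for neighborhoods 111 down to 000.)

  ### -> .   bit 7 = 0  t=1,i=0
  ##. -> #   bit 6 = 1  t=0,i=1
  #.# -> .   bit 5 = 0  t=0,i=2
  #.. -> #   bit 4 = 1  t=0,i=5
  .## -> #   bit 3 = 1  t=0,i=0
  .#. -> .   bit 2 = 0  t=2,i=1
  ..# -> #   bit 1 = 1  t=0,i=7
  ... -> #   bit 0 = 1  t=0,i=6
  bits 01011011 = 91

91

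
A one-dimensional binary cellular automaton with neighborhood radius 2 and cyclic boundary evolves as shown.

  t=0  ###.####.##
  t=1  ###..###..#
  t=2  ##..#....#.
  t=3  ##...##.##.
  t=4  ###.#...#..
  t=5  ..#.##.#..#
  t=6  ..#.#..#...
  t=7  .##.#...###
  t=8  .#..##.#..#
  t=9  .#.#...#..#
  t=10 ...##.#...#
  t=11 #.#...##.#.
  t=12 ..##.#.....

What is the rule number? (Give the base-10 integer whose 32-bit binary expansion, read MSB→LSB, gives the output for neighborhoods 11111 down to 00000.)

3780743469

  #####|#  b31=1 t=0,i=0
  ####.|#  b30=1 t=0,i=1
  ###.#|#  b29=1 t=0,i=2
  ###..|.  b28=0 t=1,i=2
  ##.##|.  b27=0 t=0,i=3
  ##.#.|.  b26=0 t=4,i=3
  ##..#|.  b25=0 t=1,i=3
  ##...|#  b24=1 t=3,i=2
  #.###|.  b23=0 t=0,i=4
  #.##.|#  b22=1 t=2,i=0
  #.#.#|.  b21=0 t=9,i=1
  #.#..|#  b20=1 t=4,i=4
  #..##|#  b19=1 t=1,i=4
  #..#.|.  b18=0 t=2,i=3
  #...#|.  b17=0 t=3,i=3
  #....|#  b16=1 t=2,i=6
  .####|#  b15=1 t=0,i=5
  .###.|.  b14=0 t=1,i=6
  .##.#|.  b13=0 t=3,i=6
  .##..|#  b12=1 t=2,i=1
  .#.##|.  b11=0 t=2,i=10
  .#.#.|.  b10=0 t=6,i=3
  .#..#|.  b9=0 t=4,i=9
  .#...|#  b8=1 t=2,i=5
  ..###|.  b7=0 t=1,i=5
  ..##.|.  b6=0 t=3,i=5
  ..#.#|#  b5=1 t=2,i=9
  ..#..|.  b4=0 t=2,i=4
  ...##|#  b3=1 t=3,i=4
  ...#.|#  b2=1 t=2,i=8
  ....#|.  b1=0 t=2,i=7
  .....|#  b0=1 t=6,i=10
  bits 11100001010110011001000100101101 = 3780743469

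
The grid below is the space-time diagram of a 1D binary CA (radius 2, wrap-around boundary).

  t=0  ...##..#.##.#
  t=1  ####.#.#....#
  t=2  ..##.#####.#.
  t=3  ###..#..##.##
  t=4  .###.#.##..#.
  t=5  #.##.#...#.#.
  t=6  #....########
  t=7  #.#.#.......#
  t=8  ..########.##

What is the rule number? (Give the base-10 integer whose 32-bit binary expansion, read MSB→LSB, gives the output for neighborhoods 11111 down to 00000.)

1924875645

  [31] ##### => .  t=1,i=1
  [30] ####. => #  t=1,i=2
  [29] ###.# => #  t=1,i=3
  [28] ###.. => #  t=3,i=2
  [27] ##.## => .  t=2,i=4
  [26] ##.#. => .  t=0,i=11
  [25] ##..# => #  t=0,i=5
  [24] ##... => .  t=6,i=1
  [23] #.### => #  t=2,i=5
  [22] #.##. => .  t=0,i=9
  [21] #.#.# => #  t=1,i=5
  [20] #.#.. => #  t=0,i=12
  [19] #..## => #  t=3,i=7
  [18] #..#. => .  t=0,i=6
  [17] #...# => #  t=0,i=1
  [16] #.... => #  t=1,i=9
  [15] .#### => .  t=1,i=0
  [14] .###. => #  t=4,i=2
  [13] .##.# => .  t=0,i=10
  [12] .##.. => .  t=0,i=4
  [11] .#.## => .  t=0,i=8
  [10] .#.#. => #  t=1,i=6
  [9] .#..# => .  t=3,i=6
  [8] .#... => #  t=0,i=0
  [7] ..### => .  t=1,i=12
  [6] ..##. => #  t=0,i=3
  [5] ..#.# => #  t=0,i=7
  [4] ..#.. => #  t=3,i=5
  [3] ...## => #  t=0,i=2
  [2] ...#. => #  t=5,i=8
  [1] ....# => .  t=1,i=10
  [0] ..... => #  t=7,i=7
  bits 01110010101110110100010101111101 = 1924875645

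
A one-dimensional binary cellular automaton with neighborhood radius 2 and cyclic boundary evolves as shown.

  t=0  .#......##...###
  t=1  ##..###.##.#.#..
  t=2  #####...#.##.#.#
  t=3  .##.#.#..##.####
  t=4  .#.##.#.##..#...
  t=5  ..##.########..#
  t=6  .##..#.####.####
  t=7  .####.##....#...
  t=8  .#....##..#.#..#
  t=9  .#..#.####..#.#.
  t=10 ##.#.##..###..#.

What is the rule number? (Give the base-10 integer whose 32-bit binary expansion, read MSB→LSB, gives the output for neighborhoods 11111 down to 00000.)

  nb #####: next=#  (t=2,i=1, bit31=1)
  nb ####.: next=.  (t=2,i=3, bit30=0)
  nb ###.#: next=.  (t=0,i=15, bit29=0)
  nb ###..: next=#  (t=2,i=4, bit28=1)
  nb ##.##: next=.  (t=1,i=7, bit27=0)
  nb ##.#.: next=#  (t=0,i=0, bit26=1)
  nb ##..#: next=#  (t=1,i=2, bit25=1)
  nb ##...: next=.  (t=0,i=10, bit24=0)
  nb #.###: next=#  (t=2,i=15, bit23=1)
  nb #.##.: next=#  (t=1,i=8, bit22=1)
  nb #.#.#: next=#  (t=1,i=11, bit21=1)
  nb #.#..: next=#  (t=0,i=1, bit20=1)
  nb #..##: next=#  (t=1,i=3, bit19=1)
  nb #..#.: next=#  (t=4,i=11, bit18=1)
  nb #...#: next=#  (t=0,i=11, bit17=1)
  nb #....: next=.  (t=0,i=3, bit16=0)
  nb .####: next=.  (t=2,i=0, bit15=0)
  nb .###.: next=.  (t=0,i=14, bit14=0)
  nb .##.#: next=.  (t=1,i=9, bit13=0)
  nb .##..: next=#  (t=0,i=9, bit12=1)
  nb .#.##: next=#  (t=2,i=9, bit11=1)
  nb .#.#.: next=.  (t=1,i=12, bit10=0)
  nb .#..#: next=.  (t=1,i=14, bit9=0)
  nb .#...: next=.  (t=0,i=2, bit8=0)
  nb ..###: next=#  (t=0,i=13, bit7=1)
  nb ..##.: next=#  (t=0,i=8, bit6=1)
  nb ..#.#: next=.  (t=2,i=8, bit5=0)
  nb ..#..: next=#  (t=4,i=12, bit4=1)
  nb ...##: next=.  (t=0,i=7, bit3=0)
  nb ...#.: next=.  (t=2,i=7, bit2=0)
  nb ....#: next=#  (t=0,i=6, bit1=1)
  nb .....: next=#  (t=0,i=4, bit0=1)
  bits 10010110111111100001100011010011 = 2533234899

2533234899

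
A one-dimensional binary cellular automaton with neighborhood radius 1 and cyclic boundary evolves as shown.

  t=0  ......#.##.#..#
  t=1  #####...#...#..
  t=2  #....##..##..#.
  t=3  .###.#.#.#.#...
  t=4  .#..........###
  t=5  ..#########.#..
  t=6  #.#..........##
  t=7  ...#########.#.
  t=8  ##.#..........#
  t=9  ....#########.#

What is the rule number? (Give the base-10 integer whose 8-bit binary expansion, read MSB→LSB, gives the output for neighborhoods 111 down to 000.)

25

  ###|.  b7=0 t=1,i=1
  ##.|.  b6=0 t=0,i=9
  #.#|.  b5=0 t=0,i=7
  #..|#  b4=1 t=0,i=0
  .##|#  b3=1 t=0,i=8
  .#.|.  b2=0 t=0,i=6
  ..#|.  b1=0 t=0,i=5
  ...|#  b0=1 t=0,i=1
  bits 00011001 = 25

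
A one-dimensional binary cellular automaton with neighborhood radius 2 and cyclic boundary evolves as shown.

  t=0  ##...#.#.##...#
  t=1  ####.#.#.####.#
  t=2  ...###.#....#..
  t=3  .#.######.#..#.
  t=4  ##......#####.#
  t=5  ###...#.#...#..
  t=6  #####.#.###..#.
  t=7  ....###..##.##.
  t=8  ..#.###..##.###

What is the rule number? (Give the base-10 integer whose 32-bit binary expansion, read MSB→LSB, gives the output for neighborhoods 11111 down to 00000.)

896955362

  nb #####: next=.  (t=1,i=1, bit31=0)
  nb ####.: next=.  (t=1,i=2, bit30=0)
  nb ###.#: next=#  (t=1,i=3, bit29=1)
  nb ###..: next=#  (t=0,i=1, bit28=1)
  nb ##.##: next=.  (t=1,i=13, bit27=0)
  nb ##.#.: next=#  (t=1,i=4, bit26=1)
  nb ##..#: next=.  (t=6,i=11, bit25=0)
  nb ##...: next=#  (t=0,i=2, bit24=1)
  nb #.###: next=.  (t=1,i=9, bit23=0)
  nb #.##.: next=#  (t=0,i=9, bit22=1)
  nb #.#.#: next=#  (t=0,i=7, bit21=1)
  nb #.#..: next=#  (t=2,i=7, bit20=1)
  nb #..##: next=.  (t=5,i=14, bit19=0)
  nb #..#.: next=#  (t=3,i=0, bit18=1)
  nb #...#: next=#  (t=0,i=3, bit17=1)
  nb #....: next=.  (t=2,i=9, bit16=0)
  nb .####: next=.  (t=1,i=0, bit15=0)
  nb .###.: next=#  (t=0,i=0, bit14=1)
  nb .##.#: next=#  (t=7,i=10, bit13=1)
  nb .##..: next=#  (t=0,i=10, bit12=1)
  nb .#.##: next=.  (t=0,i=8, bit11=0)
  nb .#.#.: next=.  (t=0,i=6, bit10=0)
  nb .#..#: next=#  (t=3,i=11, bit9=1)
  nb .#...: next=#  (t=2,i=8, bit8=1)
  nb ..###: next=#  (t=0,i=14, bit7=1)
  nb ..##.: next=#  (t=7,i=9, bit6=1)
  nb ..#.#: next=#  (t=0,i=5, bit5=1)
  nb ..#..: next=.  (t=2,i=12, bit4=0)
  nb ...##: next=.  (t=0,i=13, bit3=0)
  nb ...#.: next=.  (t=0,i=4, bit2=0)
  nb ....#: next=#  (t=2,i=1, bit1=1)
  nb .....: next=.  (t=2,i=0, bit0=0)
  bits 00110101011101100111001111100010 = 896955362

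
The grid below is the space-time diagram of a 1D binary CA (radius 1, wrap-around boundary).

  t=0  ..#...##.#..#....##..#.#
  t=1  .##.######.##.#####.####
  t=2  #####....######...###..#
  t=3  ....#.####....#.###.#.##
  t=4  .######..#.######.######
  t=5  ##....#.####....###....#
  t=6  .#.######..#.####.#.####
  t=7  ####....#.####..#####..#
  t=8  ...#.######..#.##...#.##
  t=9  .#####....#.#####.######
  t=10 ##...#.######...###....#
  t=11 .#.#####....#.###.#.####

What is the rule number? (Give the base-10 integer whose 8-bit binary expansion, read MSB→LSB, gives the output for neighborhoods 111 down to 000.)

  ###|.  b7=0 t=1,i=5
  ##.|#  b6=1 t=0,i=7
  #.#|#  b5=1 t=0,i=8
  #..|.  b4=0 t=0,i=0
  .##|#  b3=1 t=0,i=6
  .#.|#  b2=1 t=0,i=2
  ..#|#  b1=1 t=0,i=1
  ...|#  b0=1 t=0,i=4
  bits 01101111 = 111

111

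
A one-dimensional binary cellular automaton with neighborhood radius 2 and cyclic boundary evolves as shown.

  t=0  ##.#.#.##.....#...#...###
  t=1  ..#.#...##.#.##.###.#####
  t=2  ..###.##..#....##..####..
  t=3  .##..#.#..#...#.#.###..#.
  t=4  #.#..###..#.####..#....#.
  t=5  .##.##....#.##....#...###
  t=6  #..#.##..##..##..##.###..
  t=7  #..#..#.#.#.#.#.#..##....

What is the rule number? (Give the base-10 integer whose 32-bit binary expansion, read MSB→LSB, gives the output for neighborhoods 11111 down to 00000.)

2375718077

  nb #####: next=#  (t=0,i=24, bit31=1)
  nb ####.: next=.  (t=0,i=0, bit30=0)
  nb ###.#: next=.  (t=0,i=1, bit29=0)
  nb ###..: next=.  (t=1,i=24, bit28=0)
  nb ##.##: next=#  (t=1,i=15, bit27=1)
  nb ##.#.: next=#  (t=0,i=2, bit26=1)
  nb ##..#: next=.  (t=1,i=0, bit25=0)
  nb ##...: next=#  (t=0,i=9, bit24=1)
  nb #.###: next=#  (t=1,i=16, bit23=1)
  nb #.##.: next=.  (t=0,i=7, bit22=0)
  nb #.#.#: next=.  (t=0,i=3, bit21=0)
  nb #.#..: next=#  (t=1,i=4, bit20=1)
  nb #..##: next=#  (t=2,i=18, bit19=1)
  nb #..#.: next=.  (t=1,i=1, bit18=0)
  nb #...#: next=#  (t=0,i=16, bit17=1)
  nb #....: next=.  (t=0,i=10, bit16=0)
  nb .####: next=#  (t=0,i=23, bit15=1)
  nb .###.: next=.  (t=1,i=17, bit14=0)
  nb .##.#: next=.  (t=1,i=9, bit13=0)
  nb .##..: next=#  (t=0,i=8, bit12=1)
  nb .#.##: next=.  (t=0,i=6, bit11=0)
  nb .#.#.: next=#  (t=0,i=4, bit10=1)
  nb .#..#: next=.  (t=3,i=8, bit9=0)
  nb .#...: next=.  (t=0,i=15, bit8=0)
  nb ..###: next=#  (t=0,i=22, bit7=1)
  nb ..##.: next=.  (t=1,i=8, bit6=0)
  nb ..#.#: next=#  (t=1,i=2, bit5=1)
  nb ..#..: next=#  (t=0,i=14, bit4=1)
  nb ...##: next=#  (t=0,i=21, bit3=1)
  nb ...#.: next=#  (t=0,i=13, bit2=1)
  nb ....#: next=.  (t=0,i=12, bit1=0)
  nb .....: next=#  (t=0,i=11, bit0=1)
  bits 10001101100110101001010010111101 = 2375718077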